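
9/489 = 3/163 ≈ 0.0184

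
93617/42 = 2228 + 41/42 ≈ 2228.98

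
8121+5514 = 13635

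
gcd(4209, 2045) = 1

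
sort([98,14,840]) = [14,98,840]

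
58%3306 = 58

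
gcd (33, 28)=1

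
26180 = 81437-55257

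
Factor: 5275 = 5^2*211^1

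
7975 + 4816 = 12791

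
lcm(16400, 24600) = 49200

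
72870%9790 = 4340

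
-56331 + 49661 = -6670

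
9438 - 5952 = 3486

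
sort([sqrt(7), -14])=[-14, sqrt(7)]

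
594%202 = 190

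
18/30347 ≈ 0.000593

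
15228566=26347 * 578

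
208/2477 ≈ 0.0840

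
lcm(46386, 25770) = 231930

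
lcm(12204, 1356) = 12204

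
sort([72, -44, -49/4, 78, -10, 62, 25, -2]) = [-44, -49/4, -10, -2, 25, 62, 72, 78]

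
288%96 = 0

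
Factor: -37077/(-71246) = 2^(-1) * 3^1 * 7^(-2) * 17^1 = 51/98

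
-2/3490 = -1/1745 ≈ -0.000573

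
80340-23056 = 57284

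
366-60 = 306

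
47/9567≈0.00491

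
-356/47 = -7 - 27/47 ≈ -7.57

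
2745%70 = 15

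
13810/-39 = -354 - 4/39 ≈ -354.10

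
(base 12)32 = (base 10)38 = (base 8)46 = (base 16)26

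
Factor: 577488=2^4 * 3^1 * 53^1 * 227^1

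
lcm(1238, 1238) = 1238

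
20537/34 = 604+1/34 ≈ 604.03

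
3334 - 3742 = -408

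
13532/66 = 205 + 1/33 ≈ 205.03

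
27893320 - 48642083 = -20748763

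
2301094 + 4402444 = 6703538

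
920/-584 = -1 - 42/73 ≈ -1.58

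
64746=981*66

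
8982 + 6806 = 15788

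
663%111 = 108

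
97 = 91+6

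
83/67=1+16/67 ≈ 1.24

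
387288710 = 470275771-82987061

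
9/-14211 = -1/1579 ≈ -0.000633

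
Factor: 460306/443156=2^(-1)*11^1*17^(-1)*19^(-1)*61^1=671/646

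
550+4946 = 5496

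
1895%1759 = 136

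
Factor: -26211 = -1*3^1*8737^1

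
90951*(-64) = -5820864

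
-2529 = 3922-6451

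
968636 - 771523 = 197113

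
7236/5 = 1447 + 1/5 = 1447.20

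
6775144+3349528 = 10124672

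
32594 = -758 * (-43)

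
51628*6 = 309768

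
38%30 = 8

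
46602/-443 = -105-87/443 ≈ -105.20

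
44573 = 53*841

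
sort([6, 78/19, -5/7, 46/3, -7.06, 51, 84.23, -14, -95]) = [-95, -14, -7.06, -5/7, 78/19, 6, 46/3, 51, 84.23]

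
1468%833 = 635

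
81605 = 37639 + 43966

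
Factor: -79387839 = -1*3^2*281^1*31391^1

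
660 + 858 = 1518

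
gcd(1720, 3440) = 1720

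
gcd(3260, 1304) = 652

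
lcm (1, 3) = 3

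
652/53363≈0.0122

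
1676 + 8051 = 9727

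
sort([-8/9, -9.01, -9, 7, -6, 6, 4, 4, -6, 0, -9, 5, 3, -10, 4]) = [-10, -9.01, -9, -9, -6, -6, -8/9, 0, 3, 4, 4, 4, 5, 6, 7]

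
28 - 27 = 1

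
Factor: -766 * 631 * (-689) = 2^1 * 13^1 * 53^1 * 383^1 * 631^1 = 333025394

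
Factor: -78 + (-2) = -1 * 2^4 * 5^1 = -80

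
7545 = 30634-23089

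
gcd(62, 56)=2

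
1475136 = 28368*52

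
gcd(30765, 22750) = 35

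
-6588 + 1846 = -4742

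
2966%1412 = 142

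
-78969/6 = -26323/2 = -13161.50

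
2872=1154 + 1718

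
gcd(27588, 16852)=44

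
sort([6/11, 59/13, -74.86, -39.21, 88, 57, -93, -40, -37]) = [-93, -74.86, -40, -39.21, -37, 6/11, 59/13, 57, 88]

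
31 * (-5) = -155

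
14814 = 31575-16761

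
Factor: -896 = -1*2^7*7^1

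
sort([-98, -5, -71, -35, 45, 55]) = [-98, -71, -35, -5, 45, 55]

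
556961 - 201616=355345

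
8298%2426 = 1020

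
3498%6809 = 3498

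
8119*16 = 129904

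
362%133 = 96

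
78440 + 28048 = 106488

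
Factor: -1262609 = -1*43^1*29363^1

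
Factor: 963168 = 2^5 * 3^1 * 79^1 * 127^1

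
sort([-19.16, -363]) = [-363, -19.16]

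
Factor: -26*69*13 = -1*2^1*3^1*13^2*23^1 = -23322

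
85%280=85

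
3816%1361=1094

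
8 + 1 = 9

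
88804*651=57811404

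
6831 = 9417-2586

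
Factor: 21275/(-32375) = -1 * 5^(-1) * 7^(-1) * 23^1 = -23/35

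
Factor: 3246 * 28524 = 2^3 * 3^2 * 541^1 * 2377^1 = 92588904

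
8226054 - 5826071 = 2399983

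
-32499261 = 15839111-48338372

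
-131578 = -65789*2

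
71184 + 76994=148178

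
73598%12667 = 10263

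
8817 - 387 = 8430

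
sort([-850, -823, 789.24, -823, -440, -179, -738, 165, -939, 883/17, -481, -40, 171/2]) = [-939, -850, -823, -823, -738, -481, -440, -179, -40, 883/17, 171/2, 165, 789.24]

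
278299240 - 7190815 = 271108425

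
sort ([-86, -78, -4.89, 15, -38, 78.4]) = [-86, -78, -38, -4.89, 15, 78.4]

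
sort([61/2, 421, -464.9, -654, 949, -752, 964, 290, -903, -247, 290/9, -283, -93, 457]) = [-903, -752, -654, -464.9, -283, -247, -93, 61/2, 290/9, 290, 421, 457, 949, 964]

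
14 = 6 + 8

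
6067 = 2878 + 3189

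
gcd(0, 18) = 18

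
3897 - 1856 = 2041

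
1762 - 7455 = -5693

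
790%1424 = 790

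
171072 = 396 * 432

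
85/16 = 5 + 5/16 ≈ 5.31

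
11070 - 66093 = -55023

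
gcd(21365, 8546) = 4273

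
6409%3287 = 3122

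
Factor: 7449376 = 2^5*11^1*21163^1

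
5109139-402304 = 4706835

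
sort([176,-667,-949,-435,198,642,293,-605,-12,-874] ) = [-949,-874,-667,-605,-435,-12,176,198,293,642] 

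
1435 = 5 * 287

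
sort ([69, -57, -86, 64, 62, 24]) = [-86, -57, 24, 62, 64, 69]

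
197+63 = 260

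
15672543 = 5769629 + 9902914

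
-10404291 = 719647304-730051595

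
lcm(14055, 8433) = 42165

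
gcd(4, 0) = 4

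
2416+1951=4367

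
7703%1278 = 35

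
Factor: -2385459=-1 * 3^2 * 239^1 * 1109^1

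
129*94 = 12126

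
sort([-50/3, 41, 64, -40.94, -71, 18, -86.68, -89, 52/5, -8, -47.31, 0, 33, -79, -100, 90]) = [-100, -89, -86.68, -79, -71, -47.31, -40.94, -50/3, -8, 0, 52/5, 18, 33, 41, 64, 90]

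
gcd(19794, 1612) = 2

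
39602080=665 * 59552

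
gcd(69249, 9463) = 1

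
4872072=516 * 9442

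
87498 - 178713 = -91215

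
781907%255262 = 16121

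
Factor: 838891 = 31^1 * 27061^1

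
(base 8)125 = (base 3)10011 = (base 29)2r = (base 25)3a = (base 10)85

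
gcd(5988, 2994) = 2994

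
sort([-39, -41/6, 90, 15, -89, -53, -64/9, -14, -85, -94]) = [-94, -89, -85, -53, -39, -14, -64/9, -41/6, 15, 90]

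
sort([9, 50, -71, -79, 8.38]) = [-79, -71, 8.38, 9, 50]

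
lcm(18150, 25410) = 127050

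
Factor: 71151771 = 3^1*23717257^1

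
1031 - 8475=-7444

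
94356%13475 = 31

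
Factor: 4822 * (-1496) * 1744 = -1 * 2^8 * 11^1 * 17^1 * 109^1 * 2411^1 = -12580713728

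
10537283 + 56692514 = 67229797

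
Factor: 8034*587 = 2^1*3^1*13^1*103^1*587^1 = 4715958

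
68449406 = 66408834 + 2040572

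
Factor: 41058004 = 2^2*13^1*789577^1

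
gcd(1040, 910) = 130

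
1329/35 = 37 + 34/35 ≈ 37.97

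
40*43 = 1720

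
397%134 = 129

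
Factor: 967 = 967^1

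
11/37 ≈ 0.297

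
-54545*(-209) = 11399905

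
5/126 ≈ 0.0397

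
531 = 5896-5365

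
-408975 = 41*(-9975)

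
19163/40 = 479 + 3/40 ≈ 479.08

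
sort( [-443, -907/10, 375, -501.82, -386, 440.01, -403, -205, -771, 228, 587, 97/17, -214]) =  [-771, -501.82, -443, -403, -386, -214, -205, -907/10, 97/17, 228, 375, 440.01, 587]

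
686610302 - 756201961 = -69591659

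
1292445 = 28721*45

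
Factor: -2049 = -1*3^1*683^1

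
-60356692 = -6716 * 8987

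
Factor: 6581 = 6581^1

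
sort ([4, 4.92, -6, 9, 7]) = [-6, 4, 4.92, 7, 9]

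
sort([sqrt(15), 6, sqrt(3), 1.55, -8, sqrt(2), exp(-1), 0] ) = [-8, 0, exp(-1), sqrt(2), 1.55, sqrt(3), sqrt(15), 6] 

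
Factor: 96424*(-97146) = -1*2^4*3^3*7^1*17^1*257^1*709^1 = -9367205904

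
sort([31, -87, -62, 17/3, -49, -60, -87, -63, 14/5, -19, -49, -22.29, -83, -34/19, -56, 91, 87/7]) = [-87, -87, -83, -63, -62, -60, -56, -49, -49, -22.29, -19, -34/19, 14/5, 17/3, 87/7, 31, 91]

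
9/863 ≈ 0.0104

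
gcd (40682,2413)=1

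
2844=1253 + 1591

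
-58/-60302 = 29/30151 ≈ 0.000962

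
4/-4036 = -1/1009 ≈ -0.000991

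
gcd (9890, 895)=5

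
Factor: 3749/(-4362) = -1*2^(-1)*3^(-1)*23^1*163^1*727^(-1)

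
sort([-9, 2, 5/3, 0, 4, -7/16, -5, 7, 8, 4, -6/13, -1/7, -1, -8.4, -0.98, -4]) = [-9, -8.4, -5, -4, -1, -0.98, -6/13, -7/16, -1/7, 0, 5/3, 2, 4, 4, 7, 8]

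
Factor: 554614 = 2^1 * 43^1 * 6449^1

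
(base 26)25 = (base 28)21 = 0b111001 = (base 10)57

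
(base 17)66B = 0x737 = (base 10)1847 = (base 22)3HL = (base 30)21H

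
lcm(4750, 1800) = 171000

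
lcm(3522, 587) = 3522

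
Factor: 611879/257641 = 31^(-1) * 8311^(-1) * 611879^1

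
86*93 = 7998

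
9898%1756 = 1118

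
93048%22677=2340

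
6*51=306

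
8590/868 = 4295/434 ≈ 9.90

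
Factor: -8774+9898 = 2^2*281^1 = 1124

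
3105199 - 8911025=-5805826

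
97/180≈0.539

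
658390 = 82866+575524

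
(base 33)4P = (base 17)94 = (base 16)9D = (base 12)111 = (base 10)157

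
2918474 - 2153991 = 764483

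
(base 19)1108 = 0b1110000111100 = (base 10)7228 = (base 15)221d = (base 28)964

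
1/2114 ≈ 0.000473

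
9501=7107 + 2394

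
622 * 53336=33174992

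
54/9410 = 27/4705≈0.00574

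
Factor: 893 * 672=2^5 * 3^1 * 7^1 * 19^1 * 47^1=600096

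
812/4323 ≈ 0.188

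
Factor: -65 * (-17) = 5^1 * 13^1 * 17^1 = 1105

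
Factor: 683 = 683^1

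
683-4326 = -3643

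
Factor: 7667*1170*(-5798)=-1*2^2*3^2*5^1*11^1*13^2*17^1*41^1*223^1=-52010321220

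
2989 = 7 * 427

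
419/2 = 209 + 1/2 = 209.50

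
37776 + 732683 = 770459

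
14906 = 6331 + 8575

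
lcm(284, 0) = 0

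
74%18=2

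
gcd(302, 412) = 2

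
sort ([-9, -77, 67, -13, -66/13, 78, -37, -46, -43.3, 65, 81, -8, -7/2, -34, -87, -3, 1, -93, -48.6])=[-93, -87, -77, -48.6, -46, -43.3, -37, -34, -13, -9, -8, -66/13, -7/2, -3, 1, 65, 67, 78, 81]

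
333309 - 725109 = -391800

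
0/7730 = 0 = 0.00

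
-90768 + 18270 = -72498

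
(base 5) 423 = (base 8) 161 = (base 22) 53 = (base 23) 4l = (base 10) 113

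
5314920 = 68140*78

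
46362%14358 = 3288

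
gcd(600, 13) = 1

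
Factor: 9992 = 2^3*1249^1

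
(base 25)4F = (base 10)115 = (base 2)1110011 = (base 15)7A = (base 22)55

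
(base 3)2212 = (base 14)57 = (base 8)115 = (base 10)77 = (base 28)2l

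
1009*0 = 0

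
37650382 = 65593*574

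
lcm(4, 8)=8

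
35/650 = 7/130 ≈ 0.0538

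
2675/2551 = 1 + 124/2551 ≈ 1.05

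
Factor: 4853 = 23^1 * 211^1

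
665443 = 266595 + 398848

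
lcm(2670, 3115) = 18690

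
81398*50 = 4069900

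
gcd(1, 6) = 1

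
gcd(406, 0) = 406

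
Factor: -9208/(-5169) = 2^3 * 3^(-1) * 1151^1 * 1723^(-1)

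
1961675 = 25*78467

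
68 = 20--48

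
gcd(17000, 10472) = 136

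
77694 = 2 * 38847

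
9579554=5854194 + 3725360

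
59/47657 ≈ 0.00124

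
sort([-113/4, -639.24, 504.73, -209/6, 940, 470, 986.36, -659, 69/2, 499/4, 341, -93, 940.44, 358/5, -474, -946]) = [-946, -659, -639.24, -474, -93, -209/6, -113/4, 69/2, 358/5, 499/4, 341, 470, 504.73, 940, 940.44, 986.36]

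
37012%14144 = 8724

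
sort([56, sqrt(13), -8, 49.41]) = [-8, sqrt(13), 49.41, 56]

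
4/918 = 2/459 ≈ 0.00436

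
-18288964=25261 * (-724) 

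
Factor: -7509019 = -1 * 7^1 * 17^1 * 89^1 * 709^1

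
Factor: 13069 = 7^1*1867^1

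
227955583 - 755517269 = -527561686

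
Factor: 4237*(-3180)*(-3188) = 2^4*3^1*5^1*19^1*53^1*223^1*797^1 = 42954028080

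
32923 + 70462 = 103385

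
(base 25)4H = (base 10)117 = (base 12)99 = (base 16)75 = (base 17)6F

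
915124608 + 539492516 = 1454617124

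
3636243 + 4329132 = 7965375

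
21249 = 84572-63323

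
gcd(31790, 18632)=34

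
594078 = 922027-327949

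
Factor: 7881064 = 2^3 * 17^1 * 167^1 * 347^1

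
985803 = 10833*91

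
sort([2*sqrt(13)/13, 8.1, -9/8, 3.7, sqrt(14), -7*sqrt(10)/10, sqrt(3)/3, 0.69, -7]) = [-7, -7*sqrt(10)/10, -9/8, 2*sqrt(13)/13, sqrt(3)/3, 0.69, 3.7, sqrt(14), 8.1]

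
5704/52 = 1426/13 ≈ 109.69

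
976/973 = 1 + 3/973 ≈ 1.00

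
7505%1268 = 1165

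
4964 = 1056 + 3908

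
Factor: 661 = 661^1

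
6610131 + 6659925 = 13270056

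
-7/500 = -0.014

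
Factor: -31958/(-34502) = 13^(-1)*19^1*29^2*1327^(-1) = 15979/17251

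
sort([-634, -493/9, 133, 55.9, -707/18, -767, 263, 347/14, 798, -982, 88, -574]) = [-982, -767, -634, -574, -493/9, -707/18, 347/14, 55.9, 88, 133, 263, 798]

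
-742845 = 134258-877103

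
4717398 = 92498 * 51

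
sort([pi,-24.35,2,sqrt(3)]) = [-24.35,sqrt(3),2,pi]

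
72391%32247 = 7897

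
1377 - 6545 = -5168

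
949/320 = 2 + 309/320 ≈ 2.97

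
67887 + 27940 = 95827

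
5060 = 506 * 10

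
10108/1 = 10108 = 10108.00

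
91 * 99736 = 9075976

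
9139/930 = 9 + 769/930 ≈ 9.83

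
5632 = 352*16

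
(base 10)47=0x2f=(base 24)1n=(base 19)29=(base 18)2b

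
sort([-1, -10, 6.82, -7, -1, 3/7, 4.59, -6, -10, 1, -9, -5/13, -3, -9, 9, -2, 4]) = [-10, -10, -9, -9, -7, -6, -3, -2, -1, -1, -5/13, 3/7, 1, 4, 4.59, 6.82, 9]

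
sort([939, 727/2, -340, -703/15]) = [-340, -703/15, 727/2, 939]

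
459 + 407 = 866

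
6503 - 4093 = 2410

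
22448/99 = 226+74/99 ≈ 226.75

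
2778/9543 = 926/3181 ≈ 0.291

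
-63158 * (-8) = 505264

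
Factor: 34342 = 2^1 * 7^1 * 11^1 * 223^1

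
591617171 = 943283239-351666068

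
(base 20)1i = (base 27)1b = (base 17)24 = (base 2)100110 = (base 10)38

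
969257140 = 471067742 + 498189398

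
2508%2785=2508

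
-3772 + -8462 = -12234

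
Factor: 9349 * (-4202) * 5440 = -1 * 2^7 * 5^1 * 11^1 * 17^1 * 191^1 * 9349^1 = -213707669120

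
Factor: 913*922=2^1*11^1*83^1*461^1=841786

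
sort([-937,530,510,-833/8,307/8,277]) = [-937,-833/8,307/8,277,510,530]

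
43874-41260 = 2614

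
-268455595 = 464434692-732890287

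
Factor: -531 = -1*3^2*59^1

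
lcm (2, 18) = 18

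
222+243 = 465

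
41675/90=8335/18 ≈ 463.06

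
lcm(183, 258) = 15738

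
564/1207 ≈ 0.467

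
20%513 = 20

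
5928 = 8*741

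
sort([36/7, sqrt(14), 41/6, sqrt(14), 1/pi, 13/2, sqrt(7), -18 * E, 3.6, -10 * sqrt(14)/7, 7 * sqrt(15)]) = [-18 * E, -10 * sqrt(14)/7, 1/pi, sqrt(7), 3.6, sqrt(14), sqrt(14), 36/7, 13/2, 41/6, 7 * sqrt(15)]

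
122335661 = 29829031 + 92506630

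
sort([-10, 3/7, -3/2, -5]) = [-10, -5, -3/2, 3/7]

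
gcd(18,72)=18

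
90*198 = 17820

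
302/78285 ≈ 0.00386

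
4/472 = 1/118 ≈ 0.00847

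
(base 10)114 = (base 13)8a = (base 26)4a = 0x72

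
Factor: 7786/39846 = 3^(-1)*17^1*29^(-1) = 17/87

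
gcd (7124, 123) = 1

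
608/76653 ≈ 0.00793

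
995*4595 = 4572025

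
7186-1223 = 5963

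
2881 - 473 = 2408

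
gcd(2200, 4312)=88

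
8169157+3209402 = 11378559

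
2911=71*41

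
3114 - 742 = 2372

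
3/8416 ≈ 0.000356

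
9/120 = 3/40 = 0.075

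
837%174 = 141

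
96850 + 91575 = 188425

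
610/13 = 46 + 12/13 ≈ 46.92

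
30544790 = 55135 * 554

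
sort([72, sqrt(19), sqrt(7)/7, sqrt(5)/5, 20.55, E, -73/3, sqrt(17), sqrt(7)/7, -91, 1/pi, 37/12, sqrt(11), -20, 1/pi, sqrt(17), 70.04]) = [-91, -73/3, -20, 1/pi, 1/pi, sqrt(7)/7, sqrt(7)/7, sqrt(5)/5, E, 37/12, sqrt(11), sqrt(17), sqrt(17), sqrt(19), 20.55, 70.04, 72]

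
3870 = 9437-5567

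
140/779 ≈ 0.180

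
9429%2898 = 735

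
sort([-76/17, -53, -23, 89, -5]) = [-53, -23, -5, -76/17, 89]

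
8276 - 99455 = -91179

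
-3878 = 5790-9668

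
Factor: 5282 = 2^1 * 19^1 * 139^1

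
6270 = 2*3135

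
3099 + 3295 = 6394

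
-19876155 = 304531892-324408047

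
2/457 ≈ 0.00438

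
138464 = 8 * 17308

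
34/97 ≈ 0.351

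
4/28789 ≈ 0.000139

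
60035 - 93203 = -33168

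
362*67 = 24254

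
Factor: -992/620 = -1 * 2^3 * 5^(-1) = -8/5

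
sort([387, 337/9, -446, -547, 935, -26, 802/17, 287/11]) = [-547, -446, -26, 287/11, 337/9, 802/17, 387, 935]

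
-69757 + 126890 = 57133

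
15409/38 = 405 + 1/2 = 405.50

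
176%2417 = 176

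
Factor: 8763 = 3^1 * 23^1 * 127^1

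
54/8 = 27/4 = 6.75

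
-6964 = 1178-8142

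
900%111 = 12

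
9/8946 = 1/994 ≈ 0.00101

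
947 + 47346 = 48293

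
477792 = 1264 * 378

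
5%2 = 1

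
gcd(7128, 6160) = 88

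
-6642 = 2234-8876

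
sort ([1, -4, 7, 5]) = [-4, 1, 5, 7]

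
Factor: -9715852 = -1 * 2^2 * 41^1 * 59243^1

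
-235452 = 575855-811307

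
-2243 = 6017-8260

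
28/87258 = 14/43629 ≈ 0.000321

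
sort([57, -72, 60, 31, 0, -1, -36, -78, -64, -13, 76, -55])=[-78, -72, -64, -55, -36, -13, -1, 0, 31, 57, 60, 76]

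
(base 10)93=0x5d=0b1011101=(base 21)49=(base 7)162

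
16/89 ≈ 0.180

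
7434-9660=-2226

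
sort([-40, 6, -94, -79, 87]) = [-94, -79, -40, 6, 87]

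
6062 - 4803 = 1259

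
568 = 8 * 71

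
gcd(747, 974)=1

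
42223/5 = 8444+3/5 = 8444.60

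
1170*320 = 374400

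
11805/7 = 1686 + 3/7 ≈ 1686.43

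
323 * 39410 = 12729430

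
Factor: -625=-1*5^4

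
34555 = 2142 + 32413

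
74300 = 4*18575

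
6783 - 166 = 6617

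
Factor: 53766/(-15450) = -1 * 3^1 * 5^(-2) * 29^1 = -87/25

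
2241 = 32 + 2209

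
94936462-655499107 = -560562645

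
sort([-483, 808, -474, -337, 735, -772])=[-772, -483, -474, -337, 735, 808]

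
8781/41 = 214+7/41≈214.17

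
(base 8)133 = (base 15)61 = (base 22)43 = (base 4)1123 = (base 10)91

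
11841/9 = 1315+2/3 ≈ 1315.67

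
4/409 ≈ 0.00978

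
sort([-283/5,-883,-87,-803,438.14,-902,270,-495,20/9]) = [-902,-883,-803,-495,-87,-283/5,20/9,270,438.14]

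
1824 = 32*57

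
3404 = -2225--5629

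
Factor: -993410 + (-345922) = -1*2^2*3^1*111611^1 = -1339332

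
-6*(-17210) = 103260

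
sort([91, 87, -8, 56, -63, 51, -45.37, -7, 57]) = [-63, -45.37, -8, -7, 51, 56, 57, 87, 91]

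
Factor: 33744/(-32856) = -1 * 2^1 * 19^1 * 37^(-1) = -38/37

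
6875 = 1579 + 5296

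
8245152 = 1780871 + 6464281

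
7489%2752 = 1985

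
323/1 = 323 = 323.00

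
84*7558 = 634872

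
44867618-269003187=-224135569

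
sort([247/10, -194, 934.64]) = [-194, 247/10, 934.64]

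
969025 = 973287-4262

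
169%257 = 169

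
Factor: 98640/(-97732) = -1*2^2*3^2*5^1*53^(-1)*137^1*461^(-1) = -24660/24433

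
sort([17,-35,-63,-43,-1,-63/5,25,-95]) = [-95,-63,-43,-35,-63/5,-1,17,25]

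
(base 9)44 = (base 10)40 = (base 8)50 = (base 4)220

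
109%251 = 109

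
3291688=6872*479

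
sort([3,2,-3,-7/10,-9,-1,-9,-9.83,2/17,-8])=[-9.83,-9,-9,-8,-3,-1,-7/10,2/17,2,3]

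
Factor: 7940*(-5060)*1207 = -1*2^4*5^2*11^1*17^1*23^1*71^1*397^1 = -48492914800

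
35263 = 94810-59547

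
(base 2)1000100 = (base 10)68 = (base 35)1x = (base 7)125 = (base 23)2m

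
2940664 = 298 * 9868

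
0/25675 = 0 = 0.00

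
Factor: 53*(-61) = -1*53^1*61^1 = -3233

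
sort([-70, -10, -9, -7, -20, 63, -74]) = [-74, -70, -20, -10, -9, -7, 63]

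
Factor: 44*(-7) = -1*2^2*7^1*11^1 = -308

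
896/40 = 112/5 = 22.40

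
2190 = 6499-4309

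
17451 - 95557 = -78106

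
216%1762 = 216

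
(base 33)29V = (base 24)48A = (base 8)4712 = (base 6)15334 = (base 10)2506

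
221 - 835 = -614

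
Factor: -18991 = -1*7^1*2713^1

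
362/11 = 32 + 10/11 ≈ 32.91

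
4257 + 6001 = 10258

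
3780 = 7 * 540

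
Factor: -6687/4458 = -1*2^(-1)*3^1 = -3/2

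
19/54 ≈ 0.352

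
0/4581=0=0.00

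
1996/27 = 73 + 25/27 ≈ 73.93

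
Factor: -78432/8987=-1*2^5*3^1*11^(-1)=-96/11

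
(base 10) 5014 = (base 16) 1396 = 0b1001110010110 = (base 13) 2389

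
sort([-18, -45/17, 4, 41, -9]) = [-18, -9, -45/17, 4, 41]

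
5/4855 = 1/971 ≈ 0.00103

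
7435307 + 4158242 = 11593549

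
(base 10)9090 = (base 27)cci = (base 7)35334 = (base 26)dbg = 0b10001110000010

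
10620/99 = 107 + 3/11 ≈ 107.27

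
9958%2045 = 1778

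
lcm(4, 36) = 36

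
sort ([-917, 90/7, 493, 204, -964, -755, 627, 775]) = [-964, -917, -755, 90/7, 204, 493, 627, 775]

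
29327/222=132 + 23/222 ≈ 132.10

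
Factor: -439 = -1*439^1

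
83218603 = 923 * 90161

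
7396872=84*88058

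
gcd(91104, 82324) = 4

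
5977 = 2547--3430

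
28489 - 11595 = 16894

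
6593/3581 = 1 + 3012/3581 ≈ 1.84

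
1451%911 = 540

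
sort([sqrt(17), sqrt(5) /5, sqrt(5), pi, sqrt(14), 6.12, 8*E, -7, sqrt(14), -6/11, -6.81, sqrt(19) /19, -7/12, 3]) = [-7, -6.81, -7/12, -6/11, sqrt(19) /19, sqrt(5) /5, sqrt(5), 3, pi, sqrt(14), sqrt(14), sqrt(17), 6.12, 8*E]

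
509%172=165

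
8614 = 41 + 8573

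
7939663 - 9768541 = -1828878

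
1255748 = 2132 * 589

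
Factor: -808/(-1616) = 2^(-1) = 1/2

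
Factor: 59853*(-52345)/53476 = -1*2^(-2)*3^1*5^1*19^2*71^1*281^1*461^(-1) = -108034665/1844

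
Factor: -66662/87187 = -1*2^1*33331^1*87187^(-1)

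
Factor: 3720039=3^1*1240013^1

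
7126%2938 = 1250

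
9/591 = 3/197 ≈ 0.0152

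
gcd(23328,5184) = 2592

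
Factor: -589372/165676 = -1 * 7^1 * 31^1 * 61^(-1) = -217/61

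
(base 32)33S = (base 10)3196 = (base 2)110001111100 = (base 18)9FA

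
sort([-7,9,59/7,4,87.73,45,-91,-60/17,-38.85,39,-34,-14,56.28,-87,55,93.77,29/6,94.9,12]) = [-91,-87,-38.85,-34,-14,-7,-60/17,4,29/6,59/7,9,12,39,45,55,56.28,87.73,93.77,94.9]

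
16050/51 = 314+12/17 ≈ 314.71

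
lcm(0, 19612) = 0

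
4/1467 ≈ 0.00273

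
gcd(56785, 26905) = 5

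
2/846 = 1/423 ≈ 0.00236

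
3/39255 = 1/13085 ≈ 0.0000764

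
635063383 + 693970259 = 1329033642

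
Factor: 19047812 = 2^2*7^1*257^1*2647^1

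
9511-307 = 9204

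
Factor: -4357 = -1*4357^1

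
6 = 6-0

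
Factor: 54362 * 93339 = 2^1 * 3^3 * 7^1 * 11^1 * 353^1 * 3457^1 = 5074094718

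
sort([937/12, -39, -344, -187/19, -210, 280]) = [-344, -210, -39, -187/19, 937/12, 280]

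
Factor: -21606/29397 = -1 * 2^1 * 13^1 * 41^(-1) * 239^(-1) * 277^1 = -7202/9799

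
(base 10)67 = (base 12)57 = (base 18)3d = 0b1000011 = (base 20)37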